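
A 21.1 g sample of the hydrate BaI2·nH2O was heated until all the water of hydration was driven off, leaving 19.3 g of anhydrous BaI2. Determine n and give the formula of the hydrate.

BaI2·2H2O

Mass of water lost = 21.1 − 19.3 = 1.8 g → 1.8 / 18.02 = 0.09989 mol H2O
Molar mass of BaI2 = 391.13 g/mol → mol BaI2 = 19.3 / 391.13 = 0.04934
n = 0.09989 / 0.04934 = 2.02 ≈ 2 → BaI2·2H2O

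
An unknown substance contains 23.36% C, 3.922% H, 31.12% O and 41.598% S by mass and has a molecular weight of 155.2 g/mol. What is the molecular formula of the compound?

C3H6O3S2

Assume 100 g: 23.36 g C, 3.922 g H, 31.12 g O, 41.598 g S.
C: 23.36 g ÷ 12.01 g/mol = 1.945 mol
H: 3.922 g ÷ 1.008 g/mol = 3.891 mol
O: 31.12 g ÷ 16.00 g/mol = 1.945 mol
S: 41.598 g ÷ 32.07 g/mol = 1.297 mol
Ratios (÷ 1.297): C 1.500, H 3.000, O 1.499, S 1.000
Scaling by 2: C 3.00, H 6.00, O 3.00, S 2.00 → C3H6O3S2
Empirical-formula mass = 154.22 g/mol
n = 155.2 / 154.22 = 1.01 ≈ 1
Molecular formula = empirical formula = C3H6O3S2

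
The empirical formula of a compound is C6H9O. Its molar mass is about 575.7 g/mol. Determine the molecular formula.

C36H54O6

Empirical-formula mass = 97.13 g/mol
n = 575.7 / 97.13 = 5.93 ≈ 6
Molecular formula = (C6H9O)6 = C36H54O6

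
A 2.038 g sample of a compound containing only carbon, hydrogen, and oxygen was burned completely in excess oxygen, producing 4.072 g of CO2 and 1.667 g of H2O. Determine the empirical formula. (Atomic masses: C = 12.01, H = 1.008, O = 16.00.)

mol C = 4.072 / 44.01 = 0.09252; mass C = 0.09252 × 12.01 = 1.111 g
mol H = 2 × (1.667 / 18.02) = 0.1850; mass H = 0.1850 × 1.008 = 0.1865 g
mass O = 2.038 − (1.298) = 0.7403 g → mol O = 0.04627
Divide by the smallest (0.04627 mol O): C 2.000, H 3.999, O 1.000
Ratio ≈ 2:4:1, so the empirical formula is C2H4O

C2H4O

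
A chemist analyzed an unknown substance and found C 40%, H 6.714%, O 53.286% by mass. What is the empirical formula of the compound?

Assume 100 g: 40 g C, 6.714 g H, 53.286 g O.
n(C) = 40/12.01 = 3.331, n(H) = 6.714/1.008 = 6.661, n(O) = 53.286/16.00 = 3.33
Ratios (÷ 3.33): C 1.000, H 2.000, O 1.000
→ CH2O

CH2O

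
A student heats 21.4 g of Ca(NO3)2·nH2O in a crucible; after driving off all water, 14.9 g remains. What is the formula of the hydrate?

Mass of water lost = 21.4 − 14.9 = 6.5 g → 6.5 / 18.02 = 0.3607 mol H2O
Molar mass of Ca(NO3)2 = 164.10 g/mol → mol Ca(NO3)2 = 14.9 / 164.10 = 0.0908
n = 0.3607 / 0.0908 = 3.97 ≈ 4 → Ca(NO3)2·4H2O

Ca(NO3)2·4H2O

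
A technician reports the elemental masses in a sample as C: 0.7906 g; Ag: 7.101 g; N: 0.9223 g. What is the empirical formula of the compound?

CAgN

n(C) = 0.7906/12.01 = 0.06583, n(Ag) = 7.101/107.87 = 0.06583, n(N) = 0.9223/14.01 = 0.06583
Ratios (÷ 0.06583): C 1.000, Ag 1.000, N 1.000
→ CAgN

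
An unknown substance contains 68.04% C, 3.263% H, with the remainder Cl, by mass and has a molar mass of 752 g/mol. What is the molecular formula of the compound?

C42H24Cl6

Assume 100 g: 68.04 g C, 3.263 g H, 28.697 g Cl.
Moles — C: 68.04 / 12.01 = 5.665 mol; H: 3.263 / 1.008 = 3.237 mol; Cl: 28.697 / 35.45 = 0.8095 mol
Divide by the smallest (0.8095 mol Cl): C 6.998, H 3.999, Cl 1.000
→ C7H4Cl
Empirical-formula mass = 123.55 g/mol
n = 752 / 123.55 = 6.09 ≈ 6
Molecular formula = (C7H4Cl)×6 = C42H24Cl6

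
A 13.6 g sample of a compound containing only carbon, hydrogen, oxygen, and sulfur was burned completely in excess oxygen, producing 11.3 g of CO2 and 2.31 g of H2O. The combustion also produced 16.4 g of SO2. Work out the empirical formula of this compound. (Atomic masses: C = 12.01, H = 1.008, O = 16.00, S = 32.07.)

mol C = 11.3 / 44.01 = 0.2568; mass C = 0.2568 × 12.01 = 3.084 g
mol H = 2 × (2.31 / 18.02) = 0.2564; mass H = 0.2564 × 1.008 = 0.2584 g
mol S = 16.4 / 64.07 = 0.2560; mass S = 8.209 g
mass O = 13.6 − (11.55) = 2.049 g → mol O = 0.1281
Smallest is O at 0.1281 mol; normalising gives C 2.005, H 2.002, O 1.000, S 1.999
≈ 2:2:1:2 → C2H2OS2

C2H2OS2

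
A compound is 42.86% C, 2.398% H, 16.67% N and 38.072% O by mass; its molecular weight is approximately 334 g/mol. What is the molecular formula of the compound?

C12H8N4O8

Assume 100 g: 42.86 g C, 2.398 g H, 16.67 g N, 38.072 g O.
C: 42.86 g ÷ 12.01 g/mol = 3.569 mol
H: 2.398 g ÷ 1.008 g/mol = 2.379 mol
N: 16.67 g ÷ 14.01 g/mol = 1.19 mol
O: 38.072 g ÷ 16.00 g/mol = 2.38 mol
Ratios (÷ 1.19): C 2.999, H 1.999, N 1.000, O 2.000
→ C3H2NO2
Empirical-formula mass = 84.06 g/mol
n = 334 / 84.06 = 3.97 ≈ 4
Molecular formula = (C3H2NO2)×4 = C12H8N4O8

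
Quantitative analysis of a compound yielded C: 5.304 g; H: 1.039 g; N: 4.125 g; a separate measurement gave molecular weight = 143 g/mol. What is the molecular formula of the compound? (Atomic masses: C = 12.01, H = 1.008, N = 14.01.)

C6H14N4

C: 5.304 g ÷ 12.01 g/mol = 0.4416 mol
H: 1.039 g ÷ 1.008 g/mol = 1.031 mol
N: 4.125 g ÷ 14.01 g/mol = 0.2944 mol
Ratios (÷ 0.2944): C 1.500, H 3.501, N 1.000
Scaling by 2: C 3.00, H 7.00, N 2.00 → C3H7N2
Empirical-formula mass = 71.11 g/mol
n = 143 / 71.11 = 2.01 ≈ 2
Molecular formula = (C3H7N2)×2 = C6H14N4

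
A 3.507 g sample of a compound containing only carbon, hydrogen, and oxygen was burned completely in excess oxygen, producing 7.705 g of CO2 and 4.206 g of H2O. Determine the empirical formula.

C3H8O

mol C = 7.705 / 44.01 = 0.1751; mass C = 0.1751 × 12.01 = 2.103 g
mol H = 2 × (4.206 / 18.02) = 0.4668; mass H = 0.4668 × 1.008 = 0.4705 g
mass O = 3.507 − (2.573) = 0.9338 g → mol O = 0.05836
Ratios (÷ 0.05836): C 3.000, H 7.998, O 1.000
Ratio ≈ 3:8:1, so the empirical formula is C3H8O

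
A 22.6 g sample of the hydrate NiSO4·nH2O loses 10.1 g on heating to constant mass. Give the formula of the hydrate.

Mass of anhydrous NiSO4 = 22.6 − 10.1 = 12.5 g
mol H2O = 10.1 / 18.02 = 0.5605
Molar mass of NiSO4 = 154.76 g/mol → mol NiSO4 = 12.5 / 154.76 = 0.08077
n = 0.5605 / 0.08077 = 6.94 ≈ 7 → NiSO4·7H2O

NiSO4·7H2O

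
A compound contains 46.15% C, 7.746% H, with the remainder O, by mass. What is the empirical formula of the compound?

C4H8O3

Assume 100 g: 46.15 g C, 7.746 g H, 46.104 g O.
Moles — C: 46.15 / 12.01 = 3.843 mol; H: 7.746 / 1.008 = 7.685 mol; O: 46.104 / 16.00 = 2.881 mol
Ratios (÷ 2.881): C 1.334, H 2.667, O 1.000
×3: C 4.00, H 8.00, O 3.00 → C4H8O3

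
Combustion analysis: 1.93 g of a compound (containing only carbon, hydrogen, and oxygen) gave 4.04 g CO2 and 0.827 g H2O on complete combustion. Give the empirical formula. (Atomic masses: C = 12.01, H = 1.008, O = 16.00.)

C2H2O

mol C = 4.04 / 44.01 = 0.09180; mass C = 0.09180 × 12.01 = 1.102 g
mol H = 2 × (0.827 / 18.02) = 0.09179; mass H = 0.09179 × 1.008 = 0.09252 g
mass O = 1.93 − (1.195) = 0.7350 g → mol O = 0.04594
Ratios (÷ 0.04594): C 1.998, H 1.998, O 1.000
≈ 2:2:1 → C2H2O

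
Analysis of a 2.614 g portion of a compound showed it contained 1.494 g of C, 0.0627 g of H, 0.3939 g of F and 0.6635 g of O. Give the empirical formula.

C6H3FO2

n(C) = 1.494/12.01 = 0.1244, n(H) = 0.0627/1.008 = 0.0622, n(F) = 0.3939/19.00 = 0.02073, n(O) = 0.6635/16.00 = 0.04147
Ratios (÷ 0.02073): C 6.000, H 3.000, F 1.000, O 2.000
≈ 6:3:1:2 → C6H3FO2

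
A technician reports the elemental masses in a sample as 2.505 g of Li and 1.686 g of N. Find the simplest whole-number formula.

Moles — Li: 2.505 / 6.94 = 0.361 mol; N: 1.686 / 14.01 = 0.1203 mol
Ratios (÷ 0.1203): Li 2.999, N 1.000
Ratio ≈ 3:1, so the empirical formula is Li3N

Li3N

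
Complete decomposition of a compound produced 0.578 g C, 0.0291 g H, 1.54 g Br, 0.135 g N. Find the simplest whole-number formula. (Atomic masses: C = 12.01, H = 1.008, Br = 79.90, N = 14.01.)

C5H3Br2N

C: 0.578 g ÷ 12.01 g/mol = 0.04813 mol
H: 0.0291 g ÷ 1.008 g/mol = 0.02887 mol
Br: 1.54 g ÷ 79.90 g/mol = 0.01927 mol
N: 0.135 g ÷ 14.01 g/mol = 0.009636 mol
Divide by the smallest (0.009636 mol N): C 4.994, H 2.996, Br 2.000, N 1.000
≈ 5:3:2:1 → C5H3Br2N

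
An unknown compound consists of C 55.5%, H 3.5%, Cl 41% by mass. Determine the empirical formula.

Assume 100 g: 55.5 g C, 3.5 g H, 41 g Cl.
n(C) = 55.5/12.01 = 4.621, n(H) = 3.5/1.008 = 3.472, n(Cl) = 41/35.45 = 1.157
Divide by the smallest (1.157 mol Cl): C 3.996, H 3.002, Cl 1.000
→ C4H3Cl

C4H3Cl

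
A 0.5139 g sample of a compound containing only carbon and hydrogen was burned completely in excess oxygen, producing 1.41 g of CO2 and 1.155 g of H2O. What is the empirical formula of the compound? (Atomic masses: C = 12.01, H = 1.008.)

mol C = 1.41 / 44.01 = 0.03204; mass C = 0.03204 × 12.01 = 0.3848 g
mol H = 2 × (1.155 / 18.02) = 0.1282; mass H = 0.1282 × 1.008 = 0.1292 g
Ratios (÷ 0.03204): C 1.000, H 4.001
→ CH4

CH4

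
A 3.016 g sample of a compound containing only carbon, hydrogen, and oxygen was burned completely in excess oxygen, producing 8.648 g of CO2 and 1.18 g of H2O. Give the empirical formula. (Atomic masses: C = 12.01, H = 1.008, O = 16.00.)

mol C = 8.648 / 44.01 = 0.1965; mass C = 0.1965 × 12.01 = 2.360 g
mol H = 2 × (1.18 / 18.02) = 0.1310; mass H = 0.1310 × 1.008 = 0.1320 g
mass O = 3.016 − (2.492) = 0.5240 g → mol O = 0.03275
Divide by the smallest (0.03275 mol O): C 6.000, H 3.999, O 1.000
Ratio ≈ 6:4:1, so the empirical formula is C6H4O

C6H4O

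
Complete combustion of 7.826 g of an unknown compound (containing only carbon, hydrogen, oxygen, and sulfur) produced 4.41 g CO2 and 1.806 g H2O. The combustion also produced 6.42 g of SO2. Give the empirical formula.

mol C = 4.41 / 44.01 = 0.1002; mass C = 0.1002 × 12.01 = 1.203 g
mol H = 2 × (1.806 / 18.02) = 0.2004; mass H = 0.2004 × 1.008 = 0.2020 g
mol S = 6.42 / 64.07 = 0.1002; mass S = 3.214 g
mass O = 7.826 − (4.619) = 3.207 g → mol O = 0.2004
Smallest is S at 0.1002 mol; normalising gives C 1.000, H 2.000, O 2.000, S 1.000
Ratio ≈ 1:2:2:1, so the empirical formula is CH2O2S

CH2O2S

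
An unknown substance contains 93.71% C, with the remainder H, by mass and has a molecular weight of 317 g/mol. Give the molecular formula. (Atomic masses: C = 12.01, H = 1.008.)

C25H20

Assume 100 g: 93.71 g C, 6.29 g H.
Moles — C: 93.71 / 12.01 = 7.803 mol; H: 6.29 / 1.008 = 6.24 mol
Ratios (÷ 6.24): C 1.250, H 1.000
Scaling by 4: C 5.00, H 4.00 → C5H4
Empirical-formula mass = 64.08 g/mol
n = 317 / 64.08 = 4.95 ≈ 5
Molecular formula = (C5H4)×5 = C25H20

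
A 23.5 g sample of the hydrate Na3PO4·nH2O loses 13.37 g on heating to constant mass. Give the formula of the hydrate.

Na3PO4·12H2O

Mass of anhydrous Na3PO4 = 23.5 − 13.37 = 10.13 g
mol H2O = 13.37 / 18.02 = 0.742
Molar mass of Na3PO4 = 163.94 g/mol → mol Na3PO4 = 10.13 / 163.94 = 0.06179
n = 0.742 / 0.06179 = 12.01 ≈ 12 → Na3PO4·12H2O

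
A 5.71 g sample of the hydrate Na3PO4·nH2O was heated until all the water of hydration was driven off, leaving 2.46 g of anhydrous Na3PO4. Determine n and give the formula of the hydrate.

Mass of water lost = 5.71 − 2.46 = 3.25 g → 3.25 / 18.02 = 0.1804 mol H2O
Molar mass of Na3PO4 = 163.94 g/mol → mol Na3PO4 = 2.46 / 163.94 = 0.01501
n = 0.1804 / 0.01501 = 12.02 ≈ 12 → Na3PO4·12H2O

Na3PO4·12H2O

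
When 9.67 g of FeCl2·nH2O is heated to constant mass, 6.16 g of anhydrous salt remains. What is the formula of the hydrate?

FeCl2·4H2O

Mass of water lost = 9.67 − 6.16 = 3.51 g → 3.51 / 18.02 = 0.1948 mol H2O
Molar mass of FeCl2 = 126.75 g/mol → mol FeCl2 = 6.16 / 126.75 = 0.0486
n = 0.1948 / 0.0486 = 4.01 ≈ 4 → FeCl2·4H2O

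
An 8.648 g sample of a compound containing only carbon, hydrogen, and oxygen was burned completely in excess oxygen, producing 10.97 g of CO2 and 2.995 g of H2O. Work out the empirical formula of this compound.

C3H4O4

mol C = 10.97 / 44.01 = 0.2493; mass C = 0.2493 × 12.01 = 2.994 g
mol H = 2 × (2.995 / 18.02) = 0.3324; mass H = 0.3324 × 1.008 = 0.3351 g
mass O = 8.648 − (3.329) = 5.319 g → mol O = 0.3325
Smallest is C at 0.2493 mol; normalising gives C 1.000, H 1.334, O 1.334
×3: C 3.00, H 4.00, O 4.00 → C3H4O4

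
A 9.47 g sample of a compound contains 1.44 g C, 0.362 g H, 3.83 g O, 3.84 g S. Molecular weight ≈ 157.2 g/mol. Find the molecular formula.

n(C) = 1.44/12.01 = 0.1199, n(H) = 0.362/1.008 = 0.3591, n(O) = 3.83/16.00 = 0.2394, n(S) = 3.84/32.07 = 0.1197
Divide by the smallest (0.1197 mol S): C 1.001, H 2.999, O 1.999, S 1.000
Ratio ≈ 1:3:2:1, so the empirical formula is CH3O2S
Empirical-formula mass = 79.10 g/mol
n = 157.2 / 79.10 = 1.99 ≈ 2
Molecular formula = (CH3O2S)×2 = C2H6O4S2

C2H6O4S2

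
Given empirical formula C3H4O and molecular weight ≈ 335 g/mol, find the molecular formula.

C18H24O6

Empirical-formula mass = 56.06 g/mol
n = 335 / 56.06 = 5.98 ≈ 6
Molecular formula = (C3H4O)6 = C18H24O6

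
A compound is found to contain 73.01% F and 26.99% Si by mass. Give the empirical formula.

Assume 100 g: 73.01 g F, 26.99 g Si.
Moles — F: 73.01 / 19.00 = 3.843 mol; Si: 26.99 / 28.09 = 0.9608 mol
Ratios (÷ 0.9608): F 3.999, Si 1.000
≈ 4:1 → F4Si

F4Si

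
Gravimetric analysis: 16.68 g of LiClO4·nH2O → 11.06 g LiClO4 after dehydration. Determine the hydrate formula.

Mass of water lost = 16.68 − 11.06 = 5.62 g → 5.62 / 18.02 = 0.3119 mol H2O
Molar mass of LiClO4 = 106.39 g/mol → mol LiClO4 = 11.06 / 106.39 = 0.104
n = 0.3119 / 0.104 = 3.00 ≈ 3 → LiClO4·3H2O

LiClO4·3H2O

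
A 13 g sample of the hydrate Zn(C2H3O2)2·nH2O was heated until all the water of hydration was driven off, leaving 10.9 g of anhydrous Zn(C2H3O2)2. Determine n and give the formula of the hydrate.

Mass of water lost = 13 − 10.9 = 2.1 g → 2.1 / 18.02 = 0.1165 mol H2O
Molar mass of Zn(C2H3O2)2 = 183.47 g/mol → mol Zn(C2H3O2)2 = 10.9 / 183.47 = 0.05941
n = 0.1165 / 0.05941 = 1.96 ≈ 2 → Zn(C2H3O2)2·2H2O

Zn(C2H3O2)2·2H2O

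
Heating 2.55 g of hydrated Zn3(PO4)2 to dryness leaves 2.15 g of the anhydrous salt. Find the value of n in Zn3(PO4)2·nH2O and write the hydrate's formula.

Mass of water lost = 2.55 − 2.15 = 0.4 g → 0.4 / 18.02 = 0.0222 mol H2O
Molar mass of Zn3(PO4)2 = 386.08 g/mol → mol Zn3(PO4)2 = 2.15 / 386.08 = 0.005569
n = 0.0222 / 0.005569 = 3.99 ≈ 4 → Zn3(PO4)2·4H2O

Zn3(PO4)2·4H2O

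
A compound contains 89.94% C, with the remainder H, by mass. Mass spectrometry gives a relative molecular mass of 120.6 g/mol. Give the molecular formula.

Assume 100 g: 89.94 g C, 10.06 g H.
n(C) = 89.94/12.01 = 7.489, n(H) = 10.06/1.008 = 9.98
Ratios (÷ 7.489): C 1.000, H 1.333
×3: C 3.00, H 4.00 → C3H4
Empirical-formula mass = 40.06 g/mol
n = 120.6 / 40.06 = 3.01 ≈ 3
Molecular formula = (C3H4)×3 = C9H12

C9H12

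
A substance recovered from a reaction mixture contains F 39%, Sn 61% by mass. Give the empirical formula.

Assume 100 g: 39 g F, 61 g Sn.
Moles — F: 39 / 19.00 = 2.053 mol; Sn: 61 / 118.71 = 0.5139 mol
Ratios (÷ 0.5139): F 3.995, Sn 1.000
→ F4Sn

F4Sn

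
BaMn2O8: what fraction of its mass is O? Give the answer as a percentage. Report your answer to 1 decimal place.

Molar mass = 1(137.33) + 2(54.94) + 8(16.00) = 375.210 g/mol
Mass of O per mole = 8 × 16.00 = 128.000 g
% O = 128.000 / 375.210 × 100 = 34.1%

34.1%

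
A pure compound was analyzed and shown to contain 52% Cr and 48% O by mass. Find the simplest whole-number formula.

Assume 100 g: 52 g Cr, 48 g O.
n(Cr) = 52/52.00 = 1, n(O) = 48/16.00 = 3
Ratios (÷ 1): Cr 1.000, O 3.000
→ CrO3

CrO3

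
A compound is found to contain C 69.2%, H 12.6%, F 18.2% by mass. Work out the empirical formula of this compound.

C6H13F

Assume 100 g: 69.2 g C, 12.6 g H, 18.2 g F.
Moles — C: 69.2 / 12.01 = 5.762 mol; H: 12.6 / 1.008 = 12.5 mol; F: 18.2 / 19.00 = 0.9579 mol
Divide by the smallest (0.9579 mol F): C 6.015, H 13.049, F 1.000
→ C6H13F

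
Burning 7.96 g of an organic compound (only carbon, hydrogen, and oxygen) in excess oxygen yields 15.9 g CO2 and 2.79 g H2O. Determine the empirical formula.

C7H6O4

mol C = 15.9 / 44.01 = 0.3613; mass C = 0.3613 × 12.01 = 4.339 g
mol H = 2 × (2.79 / 18.02) = 0.3097; mass H = 0.3097 × 1.008 = 0.3121 g
mass O = 7.96 − (4.651) = 3.309 g → mol O = 0.2068
Divide by the smallest (0.2068 mol O): C 1.747, H 1.497, O 1.000
Scaling by 4: C 6.99, H 5.99, O 4.00 → C7H6O4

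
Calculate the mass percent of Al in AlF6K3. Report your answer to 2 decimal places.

Molar mass = 1(26.98) + 6(19.00) + 3(39.10) = 258.280 g/mol
Mass of Al per mole = 1 × 26.98 = 26.980 g
% Al = 26.980 / 258.280 × 100 = 10.45%

10.45%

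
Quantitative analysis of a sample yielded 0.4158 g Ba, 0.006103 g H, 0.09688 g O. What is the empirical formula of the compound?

n(Ba) = 0.4158/137.33 = 0.003028, n(H) = 0.006103/1.008 = 0.006055, n(O) = 0.09688/16.00 = 0.006055
Smallest is Ba at 0.003028 mol; normalising gives Ba 1.000, H 2.000, O 2.000
→ BaH2O2

BaH2O2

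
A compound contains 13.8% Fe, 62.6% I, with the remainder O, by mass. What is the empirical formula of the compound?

Assume 100 g: 13.8 g Fe, 62.6 g I, 23.6 g O.
Moles — Fe: 13.8 / 55.85 = 0.2471 mol; I: 62.6 / 126.90 = 0.4933 mol; O: 23.6 / 16.00 = 1.475 mol
Divide by the smallest (0.2471 mol Fe): Fe 1.000, I 1.996, O 5.969
→ FeI2O6

FeI2O6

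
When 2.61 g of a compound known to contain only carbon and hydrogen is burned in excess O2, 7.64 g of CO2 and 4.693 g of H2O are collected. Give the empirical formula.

CH3

mol C = 7.64 / 44.01 = 0.1736; mass C = 0.1736 × 12.01 = 2.085 g
mol H = 2 × (4.693 / 18.02) = 0.5209; mass H = 0.5209 × 1.008 = 0.5250 g
Smallest is C at 0.1736 mol; normalising gives C 1.000, H 3.000
Ratio ≈ 1:3, so the empirical formula is CH3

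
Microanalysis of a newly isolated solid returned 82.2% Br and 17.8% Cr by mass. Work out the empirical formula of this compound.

Assume 100 g: 82.2 g Br, 17.8 g Cr.
Br: 82.2 g ÷ 79.90 g/mol = 1.029 mol
Cr: 17.8 g ÷ 52.00 g/mol = 0.3423 mol
Ratios (÷ 0.3423): Br 3.005, Cr 1.000
≈ 3:1 → Br3Cr

Br3Cr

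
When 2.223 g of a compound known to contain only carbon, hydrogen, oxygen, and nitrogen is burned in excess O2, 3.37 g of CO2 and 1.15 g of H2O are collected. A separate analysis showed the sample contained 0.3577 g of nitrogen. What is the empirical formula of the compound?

mol C = 3.37 / 44.01 = 0.07657; mass C = 0.07657 × 12.01 = 0.9196 g
mol H = 2 × (1.15 / 18.02) = 0.1276; mass H = 0.1276 × 1.008 = 0.1287 g
mol N = 0.3577 / 14.01 = 0.02553
mass O = 2.223 − (1.406) = 0.8170 g → mol O = 0.05106
Divide by the smallest (0.02553 mol N): C 2.999, H 4.999, N 1.000, O 2.000
→ C3H5NO2

C3H5NO2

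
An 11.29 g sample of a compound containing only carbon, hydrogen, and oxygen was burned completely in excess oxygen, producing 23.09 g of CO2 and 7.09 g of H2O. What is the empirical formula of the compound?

mol C = 23.09 / 44.01 = 0.5247; mass C = 0.5247 × 12.01 = 6.301 g
mol H = 2 × (7.09 / 18.02) = 0.7869; mass H = 0.7869 × 1.008 = 0.7932 g
mass O = 11.29 − (7.094) = 4.196 g → mol O = 0.2622
Divide by the smallest (0.2622 mol O): C 2.001, H 3.001, O 1.000
≈ 2:3:1 → C2H3O

C2H3O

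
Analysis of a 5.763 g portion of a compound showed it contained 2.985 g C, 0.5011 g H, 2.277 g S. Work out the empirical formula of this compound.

C: 2.985 g ÷ 12.01 g/mol = 0.2485 mol
H: 0.5011 g ÷ 1.008 g/mol = 0.4971 mol
S: 2.277 g ÷ 32.07 g/mol = 0.071 mol
Divide by the smallest (0.071 mol S): C 3.501, H 7.002, S 1.000
×2: C 7.00, H 14.00, S 2.00 → C7H14S2

C7H14S2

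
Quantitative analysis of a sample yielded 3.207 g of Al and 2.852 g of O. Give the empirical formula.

Al: 3.207 g ÷ 26.98 g/mol = 0.1189 mol
O: 2.852 g ÷ 16.00 g/mol = 0.1782 mol
Divide by the smallest (0.1189 mol Al): Al 1.000, O 1.500
Multiply by 2: Al 2.00, O 3.00 → Al2O3

Al2O3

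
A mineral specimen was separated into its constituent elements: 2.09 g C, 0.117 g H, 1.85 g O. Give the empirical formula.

C3H2O2

n(C) = 2.09/12.01 = 0.174, n(H) = 0.117/1.008 = 0.1161, n(O) = 1.85/16.00 = 0.1156
Ratios (÷ 0.1156): C 1.505, H 1.004, O 1.000
Scaling by 2: C 3.01, H 2.01, O 2.00 → C3H2O2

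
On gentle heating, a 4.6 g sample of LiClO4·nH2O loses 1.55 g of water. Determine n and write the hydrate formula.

LiClO4·3H2O

Mass of anhydrous LiClO4 = 4.6 − 1.55 = 3.05 g
mol H2O = 1.55 / 18.02 = 0.08602
Molar mass of LiClO4 = 106.39 g/mol → mol LiClO4 = 3.05 / 106.39 = 0.02867
n = 0.08602 / 0.02867 = 3.00 ≈ 3 → LiClO4·3H2O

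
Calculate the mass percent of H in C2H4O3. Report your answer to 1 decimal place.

5.3%

Molar mass = 2(12.01) + 4(1.008) + 3(16.00) = 76.052 g/mol
Mass of H per mole = 4 × 1.008 = 4.032 g
% H = 4.032 / 76.052 × 100 = 5.3%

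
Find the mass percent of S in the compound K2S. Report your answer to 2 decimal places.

29.08%

Molar mass = 2(39.10) + 1(32.07) = 110.270 g/mol
Mass of S per mole = 1 × 32.07 = 32.070 g
% S = 32.070 / 110.270 × 100 = 29.08%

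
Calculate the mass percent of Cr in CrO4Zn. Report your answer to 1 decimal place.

28.7%

Molar mass = 1(52.00) + 4(16.00) + 1(65.38) = 181.380 g/mol
Mass of Cr per mole = 1 × 52.00 = 52.000 g
% Cr = 52.000 / 181.380 × 100 = 28.7%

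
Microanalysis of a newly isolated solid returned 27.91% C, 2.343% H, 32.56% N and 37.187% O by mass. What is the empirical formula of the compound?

Assume 100 g: 27.91 g C, 2.343 g H, 32.56 g N, 37.187 g O.
C: 27.91 g ÷ 12.01 g/mol = 2.324 mol
H: 2.343 g ÷ 1.008 g/mol = 2.324 mol
N: 32.56 g ÷ 14.01 g/mol = 2.324 mol
O: 37.187 g ÷ 16.00 g/mol = 2.324 mol
Smallest is C at 2.324 mol; normalising gives C 1.000, H 1.000, N 1.000, O 1.000
→ CHNO

CHNO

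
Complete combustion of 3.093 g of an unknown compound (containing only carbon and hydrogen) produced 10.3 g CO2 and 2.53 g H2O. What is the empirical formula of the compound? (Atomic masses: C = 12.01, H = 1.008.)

mol C = 10.3 / 44.01 = 0.2340; mass C = 0.2340 × 12.01 = 2.811 g
mol H = 2 × (2.53 / 18.02) = 0.2808; mass H = 0.2808 × 1.008 = 0.2830 g
Divide by the smallest (0.234 mol C): C 1.000, H 1.200
Scaling by 5: C 5.00, H 6.00 → C5H6

C5H6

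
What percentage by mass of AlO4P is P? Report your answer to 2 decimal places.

25.40%

Molar mass = 1(26.98) + 4(16.00) + 1(30.97) = 121.950 g/mol
Mass of P per mole = 1 × 30.97 = 30.970 g
% P = 30.970 / 121.950 × 100 = 25.40%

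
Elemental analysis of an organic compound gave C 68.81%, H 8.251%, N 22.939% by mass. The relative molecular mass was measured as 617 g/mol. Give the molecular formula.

Assume 100 g: 68.81 g C, 8.251 g H, 22.939 g N.
Moles — C: 68.81 / 12.01 = 5.729 mol; H: 8.251 / 1.008 = 8.186 mol; N: 22.939 / 14.01 = 1.637 mol
Smallest is N at 1.637 mol; normalising gives C 3.499, H 4.999, N 1.000
Multiply by 2: C 7.00, H 10.00, N 2.00 → C7H10N2
Empirical-formula mass = 122.17 g/mol
n = 617 / 122.17 = 5.05 ≈ 5
Molecular formula = (C7H10N2)×5 = C35H50N10

C35H50N10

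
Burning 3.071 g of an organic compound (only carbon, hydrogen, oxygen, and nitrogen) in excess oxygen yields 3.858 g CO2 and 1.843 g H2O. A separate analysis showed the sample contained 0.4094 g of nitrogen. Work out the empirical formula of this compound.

C3H7NO3

mol C = 3.858 / 44.01 = 0.08766; mass C = 0.08766 × 12.01 = 1.053 g
mol H = 2 × (1.843 / 18.02) = 0.2046; mass H = 0.2046 × 1.008 = 0.2062 g
mol N = 0.4094 / 14.01 = 0.02922
mass O = 3.071 − (1.668) = 1.403 g → mol O = 0.08766
Smallest is N at 0.02922 mol; normalising gives C 3.000, H 7.000, N 1.000, O 3.000
Ratio ≈ 3:7:1:3, so the empirical formula is C3H7NO3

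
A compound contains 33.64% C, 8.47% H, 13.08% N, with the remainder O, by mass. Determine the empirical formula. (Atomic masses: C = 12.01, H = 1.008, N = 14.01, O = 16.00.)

Assume 100 g: 33.64 g C, 8.47 g H, 13.08 g N, 44.81 g O.
C: 33.64 g ÷ 12.01 g/mol = 2.801 mol
H: 8.47 g ÷ 1.008 g/mol = 8.403 mol
N: 13.08 g ÷ 14.01 g/mol = 0.9336 mol
O: 44.81 g ÷ 16.00 g/mol = 2.801 mol
Smallest is N at 0.9336 mol; normalising gives C 3.000, H 9.000, N 1.000, O 3.000
Ratio ≈ 3:9:1:3, so the empirical formula is C3H9NO3

C3H9NO3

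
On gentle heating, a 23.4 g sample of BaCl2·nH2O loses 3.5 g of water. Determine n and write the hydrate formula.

BaCl2·2H2O

Mass of anhydrous BaCl2 = 23.4 − 3.5 = 19.9 g
mol H2O = 3.5 / 18.02 = 0.1942
Molar mass of BaCl2 = 208.23 g/mol → mol BaCl2 = 19.9 / 208.23 = 0.09557
n = 0.1942 / 0.09557 = 2.03 ≈ 2 → BaCl2·2H2O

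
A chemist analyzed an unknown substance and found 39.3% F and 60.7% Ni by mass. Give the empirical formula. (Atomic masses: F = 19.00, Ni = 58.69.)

F2Ni

Assume 100 g: 39.3 g F, 60.7 g Ni.
Moles — F: 39.3 / 19.00 = 2.068 mol; Ni: 60.7 / 58.69 = 1.034 mol
Divide by the smallest (1.034 mol Ni): F 2.000, Ni 1.000
Ratio ≈ 2:1, so the empirical formula is F2Ni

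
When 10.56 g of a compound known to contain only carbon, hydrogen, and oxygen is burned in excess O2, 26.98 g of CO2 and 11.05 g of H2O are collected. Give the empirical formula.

mol C = 26.98 / 44.01 = 0.6130; mass C = 0.6130 × 12.01 = 7.363 g
mol H = 2 × (11.05 / 18.02) = 1.226; mass H = 1.226 × 1.008 = 1.236 g
mass O = 10.56 − (8.599) = 1.961 g → mol O = 0.1226
Smallest is O at 0.1226 mol; normalising gives C 5.002, H 10.006, O 1.000
Ratio ≈ 5:10:1, so the empirical formula is C5H10O

C5H10O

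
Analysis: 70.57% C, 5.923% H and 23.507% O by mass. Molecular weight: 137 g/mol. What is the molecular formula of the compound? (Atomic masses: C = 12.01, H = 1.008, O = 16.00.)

C8H8O2

Assume 100 g: 70.57 g C, 5.923 g H, 23.507 g O.
n(C) = 70.57/12.01 = 5.876, n(H) = 5.923/1.008 = 5.876, n(O) = 23.507/16.00 = 1.469
Divide by the smallest (1.469 mol O): C 3.999, H 3.999, O 1.000
Ratio ≈ 4:4:1, so the empirical formula is C4H4O
Empirical-formula mass = 68.07 g/mol
n = 137 / 68.07 = 2.01 ≈ 2
Molecular formula = (C4H4O)×2 = C8H8O2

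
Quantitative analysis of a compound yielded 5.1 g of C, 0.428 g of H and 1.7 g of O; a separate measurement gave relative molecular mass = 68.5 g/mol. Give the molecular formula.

C4H4O

n(C) = 5.1/12.01 = 0.4246, n(H) = 0.428/1.008 = 0.4246, n(O) = 1.7/16.00 = 0.1062
Ratios (÷ 0.1062): C 3.997, H 3.996, O 1.000
Ratio ≈ 4:4:1, so the empirical formula is C4H4O
Empirical-formula mass = 68.07 g/mol
n = 68.5 / 68.07 = 1.01 ≈ 1
Molecular formula = empirical formula = C4H4O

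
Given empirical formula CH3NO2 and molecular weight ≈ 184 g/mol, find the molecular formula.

C3H9N3O6

Empirical-formula mass = 61.04 g/mol
n = 184 / 61.04 = 3.01 ≈ 3
Molecular formula = (CH3NO2)3 = C3H9N3O6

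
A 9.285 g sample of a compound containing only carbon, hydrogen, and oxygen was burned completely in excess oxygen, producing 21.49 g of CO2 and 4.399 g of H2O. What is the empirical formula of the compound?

mol C = 21.49 / 44.01 = 0.4883; mass C = 0.4883 × 12.01 = 5.864 g
mol H = 2 × (4.399 / 18.02) = 0.4882; mass H = 0.4882 × 1.008 = 0.4921 g
mass O = 9.285 − (6.357) = 2.928 g → mol O = 0.1830
Divide by the smallest (0.183 mol O): C 2.668, H 2.668, O 1.000
Scaling by 3: C 8.00, H 8.00, O 3.00 → C8H8O3

C8H8O3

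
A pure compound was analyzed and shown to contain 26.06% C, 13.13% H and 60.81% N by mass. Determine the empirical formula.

CH6N2

Assume 100 g: 26.06 g C, 13.13 g H, 60.81 g N.
n(C) = 26.06/12.01 = 2.17, n(H) = 13.13/1.008 = 13.03, n(N) = 60.81/14.01 = 4.34
Ratios (÷ 2.17): C 1.000, H 6.003, N 2.000
Ratio ≈ 1:6:2, so the empirical formula is CH6N2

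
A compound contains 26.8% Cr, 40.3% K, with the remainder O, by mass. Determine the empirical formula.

CrK2O4

Assume 100 g: 26.8 g Cr, 40.3 g K, 32.9 g O.
Cr: 26.8 g ÷ 52.00 g/mol = 0.5154 mol
K: 40.3 g ÷ 39.10 g/mol = 1.031 mol
O: 32.9 g ÷ 16.00 g/mol = 2.056 mol
Smallest is Cr at 0.5154 mol; normalising gives Cr 1.000, K 2.000, O 3.990
→ CrK2O4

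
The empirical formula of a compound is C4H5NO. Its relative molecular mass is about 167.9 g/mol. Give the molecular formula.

Empirical-formula mass = 83.09 g/mol
n = 167.9 / 83.09 = 2.02 ≈ 2
Molecular formula = (C4H5NO)2 = C8H10N2O2

C8H10N2O2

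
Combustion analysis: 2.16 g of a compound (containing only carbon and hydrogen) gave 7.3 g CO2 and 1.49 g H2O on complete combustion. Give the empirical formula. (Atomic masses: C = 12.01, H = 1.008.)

CH

mol C = 7.3 / 44.01 = 0.1659; mass C = 0.1659 × 12.01 = 1.992 g
mol H = 2 × (1.49 / 18.02) = 0.1654; mass H = 0.1654 × 1.008 = 0.1667 g
Divide by the smallest (0.1654 mol H): C 1.003, H 1.000
Ratio ≈ 1:1, so the empirical formula is CH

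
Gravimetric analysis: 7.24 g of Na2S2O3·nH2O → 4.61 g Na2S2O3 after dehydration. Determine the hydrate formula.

Na2S2O3·5H2O

Mass of water lost = 7.24 − 4.61 = 2.63 g → 2.63 / 18.02 = 0.1459 mol H2O
Molar mass of Na2S2O3 = 158.12 g/mol → mol Na2S2O3 = 4.61 / 158.12 = 0.02916
n = 0.1459 / 0.02916 = 5.01 ≈ 5 → Na2S2O3·5H2O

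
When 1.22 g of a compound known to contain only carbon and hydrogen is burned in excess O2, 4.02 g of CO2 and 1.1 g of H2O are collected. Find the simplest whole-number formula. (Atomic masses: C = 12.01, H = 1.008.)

C3H4

mol C = 4.02 / 44.01 = 0.09134; mass C = 0.09134 × 12.01 = 1.097 g
mol H = 2 × (1.1 / 18.02) = 0.1221; mass H = 0.1221 × 1.008 = 0.1231 g
Divide by the smallest (0.09134 mol C): C 1.000, H 1.337
Scaling by 3: C 3.00, H 4.01 → C3H4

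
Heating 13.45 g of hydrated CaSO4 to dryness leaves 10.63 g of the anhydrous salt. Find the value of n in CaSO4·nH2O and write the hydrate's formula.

Mass of water lost = 13.45 − 10.63 = 2.82 g → 2.82 / 18.02 = 0.1565 mol H2O
Molar mass of CaSO4 = 136.15 g/mol → mol CaSO4 = 10.63 / 136.15 = 0.07808
n = 0.1565 / 0.07808 = 2.00 ≈ 2 → CaSO4·2H2O

CaSO4·2H2O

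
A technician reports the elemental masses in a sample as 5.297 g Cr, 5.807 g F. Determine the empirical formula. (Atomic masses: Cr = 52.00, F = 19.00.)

n(Cr) = 5.297/52.00 = 0.1019, n(F) = 5.807/19.00 = 0.3056
Divide by the smallest (0.1019 mol Cr): Cr 1.000, F 3.000
≈ 1:3 → CrF3

CrF3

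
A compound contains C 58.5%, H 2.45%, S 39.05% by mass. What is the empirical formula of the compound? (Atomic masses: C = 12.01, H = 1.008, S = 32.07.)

Assume 100 g: 58.5 g C, 2.45 g H, 39.05 g S.
n(C) = 58.5/12.01 = 4.871, n(H) = 2.45/1.008 = 2.431, n(S) = 39.05/32.07 = 1.218
Smallest is S at 1.218 mol; normalising gives C 4.000, H 1.996, S 1.000
≈ 4:2:1 → C4H2S

C4H2S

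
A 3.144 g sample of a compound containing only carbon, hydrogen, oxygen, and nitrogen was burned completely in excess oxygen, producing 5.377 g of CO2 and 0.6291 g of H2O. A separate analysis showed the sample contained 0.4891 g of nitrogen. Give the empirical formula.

C7H4N2O4

mol C = 5.377 / 44.01 = 0.1222; mass C = 0.1222 × 12.01 = 1.467 g
mol H = 2 × (0.6291 / 18.02) = 0.06982; mass H = 0.06982 × 1.008 = 0.07038 g
mol N = 0.4891 / 14.01 = 0.03491
mass O = 3.144 − (2.027) = 1.117 g → mol O = 0.06982
Divide by the smallest (0.03491 mol N): C 3.500, H 2.000, N 1.000, O 2.000
Multiply by 2: C 7.00, H 4.00, N 2.00, O 4.00 → C7H4N2O4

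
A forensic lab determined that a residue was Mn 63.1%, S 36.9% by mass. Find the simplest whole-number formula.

Assume 100 g: 63.1 g Mn, 36.9 g S.
Moles — Mn: 63.1 / 54.94 = 1.149 mol; S: 36.9 / 32.07 = 1.151 mol
Ratios (÷ 1.149): Mn 1.000, S 1.002
→ MnS

MnS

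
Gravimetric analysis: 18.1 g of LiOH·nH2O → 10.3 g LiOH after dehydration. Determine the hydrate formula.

LiOH·H2O

Mass of water lost = 18.1 − 10.3 = 7.8 g → 7.8 / 18.02 = 0.4329 mol H2O
Molar mass of LiOH = 23.95 g/mol → mol LiOH = 10.3 / 23.95 = 0.4301
n = 0.4329 / 0.4301 = 1.01 ≈ 1 → LiOH·H2O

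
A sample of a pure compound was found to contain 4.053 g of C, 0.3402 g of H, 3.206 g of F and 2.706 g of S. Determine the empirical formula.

C4H4F2S

Moles — C: 4.053 / 12.01 = 0.3375 mol; H: 0.3402 / 1.008 = 0.3375 mol; F: 3.206 / 19.00 = 0.1687 mol; S: 2.706 / 32.07 = 0.08438 mol
Ratios (÷ 0.08438): C 3.999, H 4.000, F 2.000, S 1.000
≈ 4:4:2:1 → C4H4F2S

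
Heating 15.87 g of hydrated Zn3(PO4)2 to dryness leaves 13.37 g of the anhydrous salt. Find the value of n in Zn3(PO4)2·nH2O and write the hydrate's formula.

Zn3(PO4)2·4H2O

Mass of water lost = 15.87 − 13.37 = 2.5 g → 2.5 / 18.02 = 0.1387 mol H2O
Molar mass of Zn3(PO4)2 = 386.08 g/mol → mol Zn3(PO4)2 = 13.37 / 386.08 = 0.03463
n = 0.1387 / 0.03463 = 4.01 ≈ 4 → Zn3(PO4)2·4H2O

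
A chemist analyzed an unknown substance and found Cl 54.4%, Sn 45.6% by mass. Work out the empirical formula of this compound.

Assume 100 g: 54.4 g Cl, 45.6 g Sn.
Moles — Cl: 54.4 / 35.45 = 1.535 mol; Sn: 45.6 / 118.71 = 0.3841 mol
Ratios (÷ 0.3841): Cl 3.995, Sn 1.000
Ratio ≈ 4:1, so the empirical formula is Cl4Sn

Cl4Sn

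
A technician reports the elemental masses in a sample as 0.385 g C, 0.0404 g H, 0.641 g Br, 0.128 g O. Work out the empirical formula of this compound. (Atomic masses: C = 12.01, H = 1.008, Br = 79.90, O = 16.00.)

n(C) = 0.385/12.01 = 0.03206, n(H) = 0.0404/1.008 = 0.04008, n(Br) = 0.641/79.90 = 0.008023, n(O) = 0.128/16.00 = 0.008
Ratios (÷ 0.008): C 4.007, H 5.010, Br 1.003, O 1.000
≈ 4:5:1:1 → C4H5BrO

C4H5BrO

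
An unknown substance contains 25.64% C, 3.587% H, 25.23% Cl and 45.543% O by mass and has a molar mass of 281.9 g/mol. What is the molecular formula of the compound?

C6H10Cl2O8

Assume 100 g: 25.64 g C, 3.587 g H, 25.23 g Cl, 45.543 g O.
n(C) = 25.64/12.01 = 2.135, n(H) = 3.587/1.008 = 3.559, n(Cl) = 25.23/35.45 = 0.7117, n(O) = 45.543/16.00 = 2.846
Smallest is Cl at 0.7117 mol; normalising gives C 3.000, H 5.000, Cl 1.000, O 3.999
→ C3H5ClO4
Empirical-formula mass = 140.52 g/mol
n = 281.9 / 140.52 = 2.01 ≈ 2
Molecular formula = (C3H5ClO4)×2 = C6H10Cl2O8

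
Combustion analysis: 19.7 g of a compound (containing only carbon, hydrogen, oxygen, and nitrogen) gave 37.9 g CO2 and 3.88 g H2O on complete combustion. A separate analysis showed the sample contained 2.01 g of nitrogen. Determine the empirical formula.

mol C = 37.9 / 44.01 = 0.8612; mass C = 0.8612 × 12.01 = 10.34 g
mol H = 2 × (3.88 / 18.02) = 0.4306; mass H = 0.4306 × 1.008 = 0.4341 g
mol N = 2.01 / 14.01 = 0.1435
mass O = 19.7 − (12.79) = 6.913 g → mol O = 0.4321
Smallest is N at 0.1435 mol; normalising gives C 6.002, H 3.002, N 1.000, O 3.012
≈ 6:3:1:3 → C6H3NO3

C6H3NO3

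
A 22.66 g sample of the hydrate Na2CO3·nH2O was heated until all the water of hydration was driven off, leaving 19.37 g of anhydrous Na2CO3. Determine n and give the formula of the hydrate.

Na2CO3·H2O

Mass of water lost = 22.66 − 19.37 = 3.29 g → 3.29 / 18.02 = 0.1826 mol H2O
Molar mass of Na2CO3 = 105.99 g/mol → mol Na2CO3 = 19.37 / 105.99 = 0.1828
n = 0.1826 / 0.1828 = 1.00 ≈ 1 → Na2CO3·H2O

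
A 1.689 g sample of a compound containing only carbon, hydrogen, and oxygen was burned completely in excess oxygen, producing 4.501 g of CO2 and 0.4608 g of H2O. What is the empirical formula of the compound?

C4H2O

mol C = 4.501 / 44.01 = 0.1023; mass C = 0.1023 × 12.01 = 1.228 g
mol H = 2 × (0.4608 / 18.02) = 0.05114; mass H = 0.05114 × 1.008 = 0.05155 g
mass O = 1.689 − (1.280) = 0.4092 g → mol O = 0.02557
Ratios (÷ 0.02557): C 3.999, H 2.000, O 1.000
Ratio ≈ 4:2:1, so the empirical formula is C4H2O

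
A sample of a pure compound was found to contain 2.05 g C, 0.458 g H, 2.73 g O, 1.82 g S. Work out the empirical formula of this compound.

C3H8O3S

Moles — C: 2.05 / 12.01 = 0.1707 mol; H: 0.458 / 1.008 = 0.4544 mol; O: 2.73 / 16.00 = 0.1706 mol; S: 1.82 / 32.07 = 0.05675 mol
Divide by the smallest (0.05675 mol S): C 3.008, H 8.006, O 3.007, S 1.000
≈ 3:8:3:1 → C3H8O3S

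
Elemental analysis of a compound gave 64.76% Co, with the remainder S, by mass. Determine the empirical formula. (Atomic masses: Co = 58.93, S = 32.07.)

Assume 100 g: 64.76 g Co, 35.24 g S.
Co: 64.76 g ÷ 58.93 g/mol = 1.099 mol
S: 35.24 g ÷ 32.07 g/mol = 1.099 mol
Smallest is S at 1.099 mol; normalising gives Co 1.000, S 1.000
Ratio ≈ 1:1, so the empirical formula is CoS

CoS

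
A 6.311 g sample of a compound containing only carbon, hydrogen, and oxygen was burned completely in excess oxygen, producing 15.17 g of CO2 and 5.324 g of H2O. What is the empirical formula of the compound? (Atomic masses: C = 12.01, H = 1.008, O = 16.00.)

C7H12O2

mol C = 15.17 / 44.01 = 0.3447; mass C = 0.3447 × 12.01 = 4.140 g
mol H = 2 × (5.324 / 18.02) = 0.5909; mass H = 0.5909 × 1.008 = 0.5956 g
mass O = 6.311 − (4.735) = 1.576 g → mol O = 0.09847
Divide by the smallest (0.09847 mol O): C 3.500, H 6.001, O 1.000
Multiply by 2: C 7.00, H 12.00, O 2.00 → C7H12O2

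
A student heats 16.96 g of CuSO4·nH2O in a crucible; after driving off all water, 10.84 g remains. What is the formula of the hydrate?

CuSO4·5H2O

Mass of water lost = 16.96 − 10.84 = 6.12 g → 6.12 / 18.02 = 0.3396 mol H2O
Molar mass of CuSO4 = 159.62 g/mol → mol CuSO4 = 10.84 / 159.62 = 0.06791
n = 0.3396 / 0.06791 = 5.00 ≈ 5 → CuSO4·5H2O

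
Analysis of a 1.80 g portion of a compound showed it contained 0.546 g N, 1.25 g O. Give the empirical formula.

Moles — N: 0.546 / 14.01 = 0.03897 mol; O: 1.25 / 16.00 = 0.07812 mol
Ratios (÷ 0.03897): N 1.000, O 2.005
Ratio ≈ 1:2, so the empirical formula is NO2

NO2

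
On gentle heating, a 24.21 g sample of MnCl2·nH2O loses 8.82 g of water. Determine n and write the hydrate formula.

MnCl2·4H2O

Mass of anhydrous MnCl2 = 24.21 − 8.82 = 15.39 g
mol H2O = 8.82 / 18.02 = 0.4895
Molar mass of MnCl2 = 125.84 g/mol → mol MnCl2 = 15.39 / 125.84 = 0.1223
n = 0.4895 / 0.1223 = 4.00 ≈ 4 → MnCl2·4H2O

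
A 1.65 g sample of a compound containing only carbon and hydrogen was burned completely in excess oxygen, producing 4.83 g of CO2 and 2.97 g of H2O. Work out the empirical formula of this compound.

mol C = 4.83 / 44.01 = 0.1097; mass C = 0.1097 × 12.01 = 1.318 g
mol H = 2 × (2.97 / 18.02) = 0.3296; mass H = 0.3296 × 1.008 = 0.3323 g
Ratios (÷ 0.1097): C 1.000, H 3.004
≈ 1:3 → CH3

CH3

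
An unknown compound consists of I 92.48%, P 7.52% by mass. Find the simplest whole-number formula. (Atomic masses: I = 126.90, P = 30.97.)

I3P

Assume 100 g: 92.48 g I, 7.52 g P.
n(I) = 92.48/126.90 = 0.7288, n(P) = 7.52/30.97 = 0.2428
Smallest is P at 0.2428 mol; normalising gives I 3.001, P 1.000
Ratio ≈ 3:1, so the empirical formula is I3P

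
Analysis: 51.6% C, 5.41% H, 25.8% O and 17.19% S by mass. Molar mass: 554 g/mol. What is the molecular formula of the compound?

Assume 100 g: 51.6 g C, 5.41 g H, 25.8 g O, 17.19 g S.
C: 51.6 g ÷ 12.01 g/mol = 4.296 mol
H: 5.41 g ÷ 1.008 g/mol = 5.367 mol
O: 25.8 g ÷ 16.00 g/mol = 1.613 mol
S: 17.19 g ÷ 32.07 g/mol = 0.536 mol
Ratios (÷ 0.536): C 8.015, H 10.013, O 3.008, S 1.000
≈ 8:10:3:1 → C8H10O3S
Empirical-formula mass = 186.23 g/mol
n = 554 / 186.23 = 2.97 ≈ 3
Molecular formula = (C8H10O3S)×3 = C24H30O9S3

C24H30O9S3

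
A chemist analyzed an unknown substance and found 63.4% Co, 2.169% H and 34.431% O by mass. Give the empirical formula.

Assume 100 g: 63.4 g Co, 2.169 g H, 34.431 g O.
Co: 63.4 g ÷ 58.93 g/mol = 1.076 mol
H: 2.169 g ÷ 1.008 g/mol = 2.152 mol
O: 34.431 g ÷ 16.00 g/mol = 2.152 mol
Ratios (÷ 1.076): Co 1.000, H 2.000, O 2.000
Ratio ≈ 1:2:2, so the empirical formula is CoH2O2

CoH2O2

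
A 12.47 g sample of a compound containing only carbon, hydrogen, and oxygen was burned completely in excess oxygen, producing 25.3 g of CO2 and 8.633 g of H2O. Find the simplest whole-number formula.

mol C = 25.3 / 44.01 = 0.5749; mass C = 0.5749 × 12.01 = 6.904 g
mol H = 2 × (8.633 / 18.02) = 0.9582; mass H = 0.9582 × 1.008 = 0.9658 g
mass O = 12.47 − (7.870) = 4.600 g → mol O = 0.2875
Ratios (÷ 0.2875): C 2.000, H 3.333, O 1.000
Scaling by 3: C 6.00, H 10.00, O 3.00 → C6H10O3

C6H10O3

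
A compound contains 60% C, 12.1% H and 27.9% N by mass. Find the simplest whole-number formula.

C5H12N2

Assume 100 g: 60 g C, 12.1 g H, 27.9 g N.
Moles — C: 60 / 12.01 = 4.996 mol; H: 12.1 / 1.008 = 12 mol; N: 27.9 / 14.01 = 1.991 mol
Divide by the smallest (1.991 mol N): C 2.509, H 6.028, N 1.000
Scaling by 2: C 5.02, H 12.06, N 2.00 → C5H12N2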